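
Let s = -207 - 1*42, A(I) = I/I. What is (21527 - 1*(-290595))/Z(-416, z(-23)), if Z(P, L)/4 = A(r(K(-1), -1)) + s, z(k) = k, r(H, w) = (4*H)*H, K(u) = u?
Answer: -156061/496 ≈ -314.64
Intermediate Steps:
r(H, w) = 4*H**2
A(I) = 1
s = -249 (s = -207 - 42 = -249)
Z(P, L) = -992 (Z(P, L) = 4*(1 - 249) = 4*(-248) = -992)
(21527 - 1*(-290595))/Z(-416, z(-23)) = (21527 - 1*(-290595))/(-992) = (21527 + 290595)*(-1/992) = 312122*(-1/992) = -156061/496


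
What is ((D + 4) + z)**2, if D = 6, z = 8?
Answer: 324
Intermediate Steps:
((D + 4) + z)**2 = ((6 + 4) + 8)**2 = (10 + 8)**2 = 18**2 = 324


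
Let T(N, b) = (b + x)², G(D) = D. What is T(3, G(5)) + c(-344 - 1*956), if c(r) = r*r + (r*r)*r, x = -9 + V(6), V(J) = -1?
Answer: -2195309975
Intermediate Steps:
x = -10 (x = -9 - 1 = -10)
c(r) = r² + r³ (c(r) = r² + r²*r = r² + r³)
T(N, b) = (-10 + b)² (T(N, b) = (b - 10)² = (-10 + b)²)
T(3, G(5)) + c(-344 - 1*956) = (-10 + 5)² + (-344 - 1*956)²*(1 + (-344 - 1*956)) = (-5)² + (-344 - 956)²*(1 + (-344 - 956)) = 25 + (-1300)²*(1 - 1300) = 25 + 1690000*(-1299) = 25 - 2195310000 = -2195309975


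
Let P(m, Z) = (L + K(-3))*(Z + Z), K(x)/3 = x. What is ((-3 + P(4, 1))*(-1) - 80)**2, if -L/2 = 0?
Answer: 3481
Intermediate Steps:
L = 0 (L = -2*0 = 0)
K(x) = 3*x
P(m, Z) = -18*Z (P(m, Z) = (0 + 3*(-3))*(Z + Z) = (0 - 9)*(2*Z) = -18*Z)
((-3 + P(4, 1))*(-1) - 80)**2 = ((-3 - 18*1)*(-1) - 80)**2 = ((-3 - 18)*(-1) - 80)**2 = (-21*(-1) - 80)**2 = (21 - 80)**2 = (-59)**2 = 3481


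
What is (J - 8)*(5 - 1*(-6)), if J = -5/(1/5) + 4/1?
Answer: -319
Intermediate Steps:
J = -21 (J = -5/⅕ + 4*1 = -5*5 + 4 = -25 + 4 = -21)
(J - 8)*(5 - 1*(-6)) = (-21 - 8)*(5 - 1*(-6)) = -29*(5 + 6) = -29*11 = -319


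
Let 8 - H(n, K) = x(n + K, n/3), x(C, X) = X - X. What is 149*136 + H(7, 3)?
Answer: 20272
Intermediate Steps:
x(C, X) = 0
H(n, K) = 8 (H(n, K) = 8 - 1*0 = 8 + 0 = 8)
149*136 + H(7, 3) = 149*136 + 8 = 20264 + 8 = 20272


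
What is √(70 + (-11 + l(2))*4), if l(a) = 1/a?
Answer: 2*√7 ≈ 5.2915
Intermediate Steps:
l(a) = 1/a
√(70 + (-11 + l(2))*4) = √(70 + (-11 + 1/2)*4) = √(70 + (-11 + ½)*4) = √(70 - 21/2*4) = √(70 - 42) = √28 = 2*√7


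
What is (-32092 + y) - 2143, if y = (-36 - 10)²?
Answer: -32119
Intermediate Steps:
y = 2116 (y = (-46)² = 2116)
(-32092 + y) - 2143 = (-32092 + 2116) - 2143 = -29976 - 2143 = -32119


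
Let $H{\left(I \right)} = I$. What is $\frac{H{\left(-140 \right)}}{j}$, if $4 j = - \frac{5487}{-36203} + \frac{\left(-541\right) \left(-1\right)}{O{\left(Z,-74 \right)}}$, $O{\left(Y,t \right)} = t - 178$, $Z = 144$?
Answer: $\frac{5108967360}{18203099} \approx 280.66$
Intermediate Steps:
$O{\left(Y,t \right)} = -178 + t$
$j = - \frac{18203099}{36492624}$ ($j = \frac{- \frac{5487}{-36203} + \frac{\left(-541\right) \left(-1\right)}{-178 - 74}}{4} = \frac{\left(-5487\right) \left(- \frac{1}{36203}\right) + \frac{541}{-252}}{4} = \frac{\frac{5487}{36203} + 541 \left(- \frac{1}{252}\right)}{4} = \frac{\frac{5487}{36203} - \frac{541}{252}}{4} = \frac{1}{4} \left(- \frac{18203099}{9123156}\right) = - \frac{18203099}{36492624} \approx -0.49882$)
$\frac{H{\left(-140 \right)}}{j} = - \frac{140}{- \frac{18203099}{36492624}} = \left(-140\right) \left(- \frac{36492624}{18203099}\right) = \frac{5108967360}{18203099}$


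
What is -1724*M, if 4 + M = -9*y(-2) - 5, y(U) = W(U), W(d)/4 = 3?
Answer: 201708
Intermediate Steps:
W(d) = 12 (W(d) = 4*3 = 12)
y(U) = 12
M = -117 (M = -4 + (-9*12 - 5) = -4 + (-108 - 5) = -4 - 113 = -117)
-1724*M = -1724*(-117) = 201708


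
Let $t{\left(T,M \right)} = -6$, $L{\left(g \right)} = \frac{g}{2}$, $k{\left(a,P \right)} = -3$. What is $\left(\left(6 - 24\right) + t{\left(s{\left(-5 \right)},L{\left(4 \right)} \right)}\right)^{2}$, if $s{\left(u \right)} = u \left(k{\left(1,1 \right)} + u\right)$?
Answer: $576$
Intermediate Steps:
$L{\left(g \right)} = \frac{g}{2}$ ($L{\left(g \right)} = g \frac{1}{2} = \frac{g}{2}$)
$s{\left(u \right)} = u \left(-3 + u\right)$
$\left(\left(6 - 24\right) + t{\left(s{\left(-5 \right)},L{\left(4 \right)} \right)}\right)^{2} = \left(\left(6 - 24\right) - 6\right)^{2} = \left(-18 - 6\right)^{2} = \left(-24\right)^{2} = 576$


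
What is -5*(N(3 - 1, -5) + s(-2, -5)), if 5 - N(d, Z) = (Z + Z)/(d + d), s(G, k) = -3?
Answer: -45/2 ≈ -22.500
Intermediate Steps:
N(d, Z) = 5 - Z/d (N(d, Z) = 5 - (Z + Z)/(d + d) = 5 - 2*Z/(2*d) = 5 - 2*Z*1/(2*d) = 5 - Z/d)
-5*(N(3 - 1, -5) + s(-2, -5)) = -5*((5 - 1*(-5)/(3 - 1)) - 3) = -5*((5 - 1*(-5)/2) - 3) = -5*((5 - 1*(-5)*½) - 3) = -5*((5 + 5/2) - 3) = -5*(15/2 - 3) = -5*9/2 = -45/2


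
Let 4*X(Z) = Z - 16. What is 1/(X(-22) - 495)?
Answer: -2/1009 ≈ -0.0019822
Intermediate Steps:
X(Z) = -4 + Z/4 (X(Z) = (Z - 16)/4 = (-16 + Z)/4 = -4 + Z/4)
1/(X(-22) - 495) = 1/((-4 + (¼)*(-22)) - 495) = 1/((-4 - 11/2) - 495) = 1/(-19/2 - 495) = 1/(-1009/2) = -2/1009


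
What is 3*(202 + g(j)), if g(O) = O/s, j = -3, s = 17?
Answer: 10293/17 ≈ 605.47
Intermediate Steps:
g(O) = O/17
3*(202 + g(j)) = 3*(202 + (1/17)*(-3)) = 3*(202 - 3/17) = 3*(3431/17) = 10293/17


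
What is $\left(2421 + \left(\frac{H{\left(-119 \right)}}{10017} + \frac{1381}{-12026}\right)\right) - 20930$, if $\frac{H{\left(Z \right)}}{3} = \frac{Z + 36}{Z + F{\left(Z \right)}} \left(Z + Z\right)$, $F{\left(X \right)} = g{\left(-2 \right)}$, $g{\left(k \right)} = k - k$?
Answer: $- \frac{106176008543}{5736402} \approx -18509.0$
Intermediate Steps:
$g{\left(k \right)} = 0$
$F{\left(X \right)} = 0$
$H{\left(Z \right)} = 216 + 6 Z$ ($H{\left(Z \right)} = 3 \frac{Z + 36}{Z + 0} \left(Z + Z\right) = 3 \frac{36 + Z}{Z} 2 Z = 3 \left(72 + 2 Z\right) = 216 + 6 Z$)
$\left(2421 + \left(\frac{H{\left(-119 \right)}}{10017} + \frac{1381}{-12026}\right)\right) - 20930 = \left(2421 + \left(\frac{216 + 6 \left(-119\right)}{10017} + \frac{1381}{-12026}\right)\right) - 20930 = \left(2421 + \left(\left(216 - 714\right) \frac{1}{10017} + 1381 \left(- \frac{1}{12026}\right)\right)\right) - 20930 = \left(2421 - \frac{943925}{5736402}\right) - 20930 = \frac{13886885317}{5736402} - 20930 = - \frac{106176008543}{5736402}$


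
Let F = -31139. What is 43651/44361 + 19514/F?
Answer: 493587935/1381357179 ≈ 0.35732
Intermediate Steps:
43651/44361 + 19514/F = 43651/44361 + 19514/(-31139) = 43651*(1/44361) + 19514*(-1/31139) = 43651/44361 - 19514/31139 = 493587935/1381357179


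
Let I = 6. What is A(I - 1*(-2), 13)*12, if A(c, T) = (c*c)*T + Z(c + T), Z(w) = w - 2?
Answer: 10212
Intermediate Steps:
Z(w) = -2 + w
A(c, T) = -2 + T + c + T*c² (A(c, T) = (c*c)*T + (-2 + (c + T)) = c²*T + (-2 + (T + c)) = T*c² + (-2 + T + c) = -2 + T + c + T*c²)
A(I - 1*(-2), 13)*12 = (-2 + 13 + (6 - 1*(-2)) + 13*(6 - 1*(-2))²)*12 = (-2 + 13 + (6 + 2) + 13*(6 + 2)²)*12 = (-2 + 13 + 8 + 13*8²)*12 = (-2 + 13 + 8 + 13*64)*12 = (-2 + 13 + 8 + 832)*12 = 851*12 = 10212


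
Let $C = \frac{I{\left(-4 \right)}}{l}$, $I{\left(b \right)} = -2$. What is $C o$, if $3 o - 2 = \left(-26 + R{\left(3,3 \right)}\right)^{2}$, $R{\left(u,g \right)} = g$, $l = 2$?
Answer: $-177$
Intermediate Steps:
$C = -1$ ($C = - \frac{2}{2} = \left(-2\right) \frac{1}{2} = -1$)
$o = 177$ ($o = \frac{2}{3} + \frac{\left(-26 + 3\right)^{2}}{3} = \frac{2}{3} + \frac{\left(-23\right)^{2}}{3} = \frac{2}{3} + \frac{1}{3} \cdot 529 = \frac{2}{3} + \frac{529}{3} = 177$)
$C o = \left(-1\right) 177 = -177$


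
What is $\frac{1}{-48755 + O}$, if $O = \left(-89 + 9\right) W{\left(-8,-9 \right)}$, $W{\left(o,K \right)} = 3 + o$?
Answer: $- \frac{1}{48355} \approx -2.068 \cdot 10^{-5}$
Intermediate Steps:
$O = 400$ ($O = \left(-89 + 9\right) \left(3 - 8\right) = \left(-80\right) \left(-5\right) = 400$)
$\frac{1}{-48755 + O} = \frac{1}{-48755 + 400} = \frac{1}{-48355} = - \frac{1}{48355}$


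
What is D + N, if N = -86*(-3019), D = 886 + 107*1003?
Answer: 367841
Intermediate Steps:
D = 108207 (D = 886 + 107321 = 108207)
N = 259634
D + N = 108207 + 259634 = 367841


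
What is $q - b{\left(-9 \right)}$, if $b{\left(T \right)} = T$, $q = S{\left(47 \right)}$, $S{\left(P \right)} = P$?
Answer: $56$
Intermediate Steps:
$q = 47$
$q - b{\left(-9 \right)} = 47 - -9 = 47 + 9 = 56$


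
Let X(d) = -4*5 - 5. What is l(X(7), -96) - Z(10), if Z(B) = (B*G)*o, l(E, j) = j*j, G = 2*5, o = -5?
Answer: 9716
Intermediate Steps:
X(d) = -25 (X(d) = -20 - 5 = -25)
G = 10
l(E, j) = j**2
Z(B) = -50*B (Z(B) = (B*10)*(-5) = (10*B)*(-5) = -50*B)
l(X(7), -96) - Z(10) = (-96)**2 - (-50)*10 = 9216 - 1*(-500) = 9216 + 500 = 9716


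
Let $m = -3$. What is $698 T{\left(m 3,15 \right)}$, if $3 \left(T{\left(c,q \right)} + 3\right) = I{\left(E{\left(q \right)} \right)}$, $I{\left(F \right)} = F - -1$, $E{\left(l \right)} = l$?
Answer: $\frac{4886}{3} \approx 1628.7$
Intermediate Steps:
$I{\left(F \right)} = 1 + F$ ($I{\left(F \right)} = F + 1 = 1 + F$)
$T{\left(c,q \right)} = - \frac{8}{3} + \frac{q}{3}$ ($T{\left(c,q \right)} = -3 + \frac{1 + q}{3} = -3 + \left(\frac{1}{3} + \frac{q}{3}\right) = - \frac{8}{3} + \frac{q}{3}$)
$698 T{\left(m 3,15 \right)} = 698 \left(- \frac{8}{3} + \frac{1}{3} \cdot 15\right) = 698 \left(- \frac{8}{3} + 5\right) = 698 \cdot \frac{7}{3} = \frac{4886}{3}$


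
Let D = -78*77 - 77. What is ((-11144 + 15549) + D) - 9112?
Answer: -10790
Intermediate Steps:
D = -6083 (D = -6006 - 77 = -6083)
((-11144 + 15549) + D) - 9112 = ((-11144 + 15549) - 6083) - 9112 = (4405 - 6083) - 9112 = -1678 - 9112 = -10790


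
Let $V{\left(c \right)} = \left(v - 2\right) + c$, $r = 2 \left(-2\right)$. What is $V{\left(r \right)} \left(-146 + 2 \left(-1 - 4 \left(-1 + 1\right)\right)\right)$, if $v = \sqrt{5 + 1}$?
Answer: $888 - 148 \sqrt{6} \approx 525.48$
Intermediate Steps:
$v = \sqrt{6} \approx 2.4495$
$r = -4$
$V{\left(c \right)} = -2 + c + \sqrt{6}$ ($V{\left(c \right)} = \left(\sqrt{6} - 2\right) + c = \left(-2 + \sqrt{6}\right) + c = -2 + c + \sqrt{6}$)
$V{\left(r \right)} \left(-146 + 2 \left(-1 - 4 \left(-1 + 1\right)\right)\right) = \left(-2 - 4 + \sqrt{6}\right) \left(-146 + 2 \left(-1 - 4 \left(-1 + 1\right)\right)\right) = \left(-6 + \sqrt{6}\right) \left(-146 + 2 \left(-1 - 0\right)\right) = \left(-6 + \sqrt{6}\right) \left(-146 + 2 \left(-1 + 0\right)\right) = \left(-6 + \sqrt{6}\right) \left(-146 + 2 \left(-1\right)\right) = \left(-6 + \sqrt{6}\right) \left(-146 - 2\right) = \left(-6 + \sqrt{6}\right) \left(-148\right) = 888 - 148 \sqrt{6}$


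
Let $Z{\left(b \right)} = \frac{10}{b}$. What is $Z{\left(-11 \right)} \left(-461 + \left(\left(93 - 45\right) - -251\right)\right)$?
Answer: $\frac{1620}{11} \approx 147.27$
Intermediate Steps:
$Z{\left(-11 \right)} \left(-461 + \left(\left(93 - 45\right) - -251\right)\right) = \frac{10}{-11} \left(-461 + \left(\left(93 - 45\right) - -251\right)\right) = 10 \left(- \frac{1}{11}\right) \left(-461 + \left(\left(93 - 45\right) + 251\right)\right) = - \frac{10 \left(-461 + \left(48 + 251\right)\right)}{11} = - \frac{10 \left(-461 + 299\right)}{11} = \left(- \frac{10}{11}\right) \left(-162\right) = \frac{1620}{11}$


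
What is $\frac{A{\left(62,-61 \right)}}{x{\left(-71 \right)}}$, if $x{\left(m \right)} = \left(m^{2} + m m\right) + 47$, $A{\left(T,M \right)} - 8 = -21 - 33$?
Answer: $- \frac{46}{10129} \approx -0.0045414$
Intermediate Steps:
$A{\left(T,M \right)} = -46$ ($A{\left(T,M \right)} = 8 - 54 = -46$)
$x{\left(m \right)} = 47 + 2 m^{2}$ ($x{\left(m \right)} = \left(m^{2} + m^{2}\right) + 47 = 2 m^{2} + 47 = 47 + 2 m^{2}$)
$\frac{A{\left(62,-61 \right)}}{x{\left(-71 \right)}} = - \frac{46}{47 + 2 \left(-71\right)^{2}} = - \frac{46}{47 + 2 \cdot 5041} = - \frac{46}{47 + 10082} = - \frac{46}{10129}$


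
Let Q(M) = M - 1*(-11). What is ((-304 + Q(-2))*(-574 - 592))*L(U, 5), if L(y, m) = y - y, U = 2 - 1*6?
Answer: 0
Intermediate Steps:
Q(M) = 11 + M (Q(M) = M + 11 = 11 + M)
U = -4 (U = 2 - 6 = -4)
L(y, m) = 0
((-304 + Q(-2))*(-574 - 592))*L(U, 5) = ((-304 + (11 - 2))*(-574 - 592))*0 = ((-304 + 9)*(-1166))*0 = -295*(-1166)*0 = 343970*0 = 0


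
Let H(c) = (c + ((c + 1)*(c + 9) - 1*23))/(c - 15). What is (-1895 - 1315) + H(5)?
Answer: -16083/5 ≈ -3216.6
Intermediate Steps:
H(c) = (-23 + c + (1 + c)*(9 + c))/(-15 + c) (H(c) = (c + ((1 + c)*(9 + c) - 23))/(-15 + c) = (c + (-23 + (1 + c)*(9 + c)))/(-15 + c) = (-23 + c + (1 + c)*(9 + c))/(-15 + c))
(-1895 - 1315) + H(5) = (-1895 - 1315) + (-14 + 5² + 11*5)/(-15 + 5) = -3210 + (-14 + 25 + 55)/(-10) = -3210 - ⅒*66 = -3210 - 33/5 = -16083/5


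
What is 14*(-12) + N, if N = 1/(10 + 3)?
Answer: -2183/13 ≈ -167.92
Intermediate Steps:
N = 1/13 ≈ 0.076923
14*(-12) + N = 14*(-12) + 1/13 = -168 + 1/13 = -2183/13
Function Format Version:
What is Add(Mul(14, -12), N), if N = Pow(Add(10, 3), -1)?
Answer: Rational(-2183, 13) ≈ -167.92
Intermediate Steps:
N = Rational(1, 13) (N = Pow(13, -1) = Rational(1, 13) ≈ 0.076923)
Add(Mul(14, -12), N) = Add(Mul(14, -12), Rational(1, 13)) = Add(-168, Rational(1, 13)) = Rational(-2183, 13)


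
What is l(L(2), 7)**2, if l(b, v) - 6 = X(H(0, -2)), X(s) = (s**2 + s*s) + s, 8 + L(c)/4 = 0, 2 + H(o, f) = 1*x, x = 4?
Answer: 256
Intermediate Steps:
H(o, f) = 2 (H(o, f) = -2 + 1*4 = -2 + 4 = 2)
L(c) = -32 (L(c) = -32 + 4*0 = -32 + 0 = -32)
X(s) = s + 2*s**2 (X(s) = (s**2 + s**2) + s = 2*s**2 + s = s + 2*s**2)
l(b, v) = 16 (l(b, v) = 6 + 2*(1 + 2*2) = 6 + 2*(1 + 4) = 6 + 2*5 = 6 + 10 = 16)
l(L(2), 7)**2 = 16**2 = 256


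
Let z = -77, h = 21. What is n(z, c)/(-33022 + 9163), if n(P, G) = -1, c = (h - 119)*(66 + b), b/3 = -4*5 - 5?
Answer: 1/23859 ≈ 4.1913e-5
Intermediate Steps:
b = -75 (b = 3*(-4*5 - 5) = 3*(-20 - 5) = 3*(-25) = -75)
c = 882 (c = (21 - 119)*(66 - 75) = -98*(-9) = 882)
n(z, c)/(-33022 + 9163) = -1/(-33022 + 9163) = -1/(-23859) = -1*(-1/23859) = 1/23859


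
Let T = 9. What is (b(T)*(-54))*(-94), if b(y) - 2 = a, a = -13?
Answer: -55836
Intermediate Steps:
b(y) = -11 (b(y) = 2 - 13 = -11)
(b(T)*(-54))*(-94) = -11*(-54)*(-94) = 594*(-94) = -55836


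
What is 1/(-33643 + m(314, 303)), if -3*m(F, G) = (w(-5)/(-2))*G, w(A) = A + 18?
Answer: -2/65973 ≈ -3.0315e-5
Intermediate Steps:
w(A) = 18 + A
m(F, G) = 13*G/6 (m(F, G) = -(18 - 5)/(-2)*G/3 = -13*(-½)*G/3 = -(-13)*G/6 = 13*G/6)
1/(-33643 + m(314, 303)) = 1/(-33643 + (13/6)*303) = 1/(-33643 + 1313/2) = 1/(-65973/2) = -2/65973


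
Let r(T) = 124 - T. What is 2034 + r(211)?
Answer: 1947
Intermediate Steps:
2034 + r(211) = 2034 + (124 - 1*211) = 2034 + (124 - 211) = 2034 - 87 = 1947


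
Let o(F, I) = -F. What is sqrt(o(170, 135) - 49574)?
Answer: 4*I*sqrt(3109) ≈ 223.03*I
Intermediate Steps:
sqrt(o(170, 135) - 49574) = sqrt(-1*170 - 49574) = sqrt(-170 - 49574) = sqrt(-49744) = 4*I*sqrt(3109)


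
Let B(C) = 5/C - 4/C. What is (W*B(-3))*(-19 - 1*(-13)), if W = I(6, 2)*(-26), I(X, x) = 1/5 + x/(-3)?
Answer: 364/15 ≈ 24.267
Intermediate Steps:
I(X, x) = 1/5 - x/3 (I(X, x) = 1*(1/5) + x*(-1/3) = 1/5 - x/3)
W = 182/15 (W = (1/5 - 1/3*2)*(-26) = (1/5 - 2/3)*(-26) = -7/15*(-26) = 182/15 ≈ 12.133)
B(C) = 1/C
(W*B(-3))*(-19 - 1*(-13)) = ((182/15)/(-3))*(-19 - 1*(-13)) = ((182/15)*(-1/3))*(-19 + 13) = -182/45*(-6) = 364/15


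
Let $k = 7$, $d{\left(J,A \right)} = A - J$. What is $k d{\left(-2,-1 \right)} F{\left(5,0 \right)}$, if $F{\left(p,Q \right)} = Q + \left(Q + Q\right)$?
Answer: $0$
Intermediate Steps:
$F{\left(p,Q \right)} = 3 Q$ ($F{\left(p,Q \right)} = Q + 2 Q = 3 Q$)
$k d{\left(-2,-1 \right)} F{\left(5,0 \right)} = 7 \left(-1 - -2\right) 3 \cdot 0 = 7 \left(-1 + 2\right) 0 = 7 \cdot 1 \cdot 0 = 7 \cdot 0 = 0$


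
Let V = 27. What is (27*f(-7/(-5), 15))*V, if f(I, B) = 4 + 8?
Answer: 8748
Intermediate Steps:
f(I, B) = 12
(27*f(-7/(-5), 15))*V = (27*12)*27 = 324*27 = 8748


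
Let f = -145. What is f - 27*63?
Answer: -1846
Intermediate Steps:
f - 27*63 = -145 - 27*63 = -145 - 1701 = -1846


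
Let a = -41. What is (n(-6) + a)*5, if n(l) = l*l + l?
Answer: -55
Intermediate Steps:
n(l) = l + l² (n(l) = l² + l = l + l²)
(n(-6) + a)*5 = (-6*(1 - 6) - 41)*5 = (-6*(-5) - 41)*5 = (30 - 41)*5 = -11*5 = -55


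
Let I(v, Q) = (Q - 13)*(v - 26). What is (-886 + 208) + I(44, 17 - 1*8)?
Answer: -750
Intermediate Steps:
I(v, Q) = (-26 + v)*(-13 + Q) (I(v, Q) = (-13 + Q)*(-26 + v) = (-26 + v)*(-13 + Q))
(-886 + 208) + I(44, 17 - 1*8) = (-886 + 208) + (338 - 26*(17 - 1*8) - 13*44 + (17 - 1*8)*44) = -678 + (338 - 26*(17 - 8) - 572 + (17 - 8)*44) = -678 + (338 - 26*9 - 572 + 9*44) = -678 + (338 - 234 - 572 + 396) = -678 - 72 = -750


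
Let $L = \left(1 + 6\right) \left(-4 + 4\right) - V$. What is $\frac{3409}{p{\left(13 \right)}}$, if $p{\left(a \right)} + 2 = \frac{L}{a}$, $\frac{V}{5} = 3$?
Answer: $- \frac{44317}{41} \approx -1080.9$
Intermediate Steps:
$V = 15$ ($V = 5 \cdot 3 = 15$)
$L = -15$ ($L = \left(1 + 6\right) \left(-4 + 4\right) - 15 = 7 \cdot 0 - 15 = 0 - 15 = -15$)
$p{\left(a \right)} = -2 - \frac{15}{a}$
$\frac{3409}{p{\left(13 \right)}} = \frac{3409}{-2 - \frac{15}{13}} = \frac{3409}{- \frac{41}{13}} = 3409 \left(- \frac{13}{41}\right) = - \frac{44317}{41}$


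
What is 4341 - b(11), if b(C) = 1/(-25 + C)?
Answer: 60775/14 ≈ 4341.1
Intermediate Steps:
4341 - b(11) = 4341 - 1/(-25 + 11) = 4341 - 1/(-14) = 4341 - 1*(-1/14) = 4341 + 1/14 = 60775/14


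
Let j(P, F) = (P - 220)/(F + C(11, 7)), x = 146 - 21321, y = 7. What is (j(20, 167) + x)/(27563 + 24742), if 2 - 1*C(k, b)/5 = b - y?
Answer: -749635/1851597 ≈ -0.40486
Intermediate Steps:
C(k, b) = 45 - 5*b (C(k, b) = 10 - 5*(b - 1*7) = 10 - 5*(b - 7) = 10 - 5*(-7 + b) = 10 + (35 - 5*b) = 45 - 5*b)
x = -21175
j(P, F) = (-220 + P)/(10 + F) (j(P, F) = (P - 220)/(F + (45 - 5*7)) = (-220 + P)/(F + (45 - 35)) = (-220 + P)/(F + 10) = (-220 + P)/(10 + F))
(j(20, 167) + x)/(27563 + 24742) = ((-220 + 20)/(10 + 167) - 21175)/(27563 + 24742) = (-200/177 - 21175)/52305 = ((1/177)*(-200) - 21175)*(1/52305) = (-200/177 - 21175)*(1/52305) = -3748175/177*1/52305 = -749635/1851597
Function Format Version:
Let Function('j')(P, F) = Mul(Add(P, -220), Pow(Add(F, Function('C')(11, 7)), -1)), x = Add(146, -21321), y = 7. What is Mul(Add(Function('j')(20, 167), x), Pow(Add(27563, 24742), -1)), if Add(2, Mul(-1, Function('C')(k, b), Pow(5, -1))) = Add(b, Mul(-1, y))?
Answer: Rational(-749635, 1851597) ≈ -0.40486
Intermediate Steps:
Function('C')(k, b) = Add(45, Mul(-5, b)) (Function('C')(k, b) = Add(10, Mul(-5, Add(b, Mul(-1, 7)))) = Add(10, Mul(-5, Add(b, -7))) = Add(10, Mul(-5, Add(-7, b))) = Add(10, Add(35, Mul(-5, b))) = Add(45, Mul(-5, b)))
x = -21175
Function('j')(P, F) = Mul(Pow(Add(10, F), -1), Add(-220, P)) (Function('j')(P, F) = Mul(Add(P, -220), Pow(Add(F, Add(45, Mul(-5, 7))), -1)) = Mul(Add(-220, P), Pow(Add(F, Add(45, -35)), -1)) = Mul(Add(-220, P), Pow(Add(F, 10), -1)) = Mul(Add(-220, P), Pow(Add(10, F), -1)) = Mul(Pow(Add(10, F), -1), Add(-220, P)))
Mul(Add(Function('j')(20, 167), x), Pow(Add(27563, 24742), -1)) = Mul(Add(Mul(Pow(Add(10, 167), -1), Add(-220, 20)), -21175), Pow(Add(27563, 24742), -1)) = Mul(Add(Mul(Pow(177, -1), -200), -21175), Pow(52305, -1)) = Mul(Add(Mul(Rational(1, 177), -200), -21175), Rational(1, 52305)) = Mul(Add(Rational(-200, 177), -21175), Rational(1, 52305)) = Mul(Rational(-3748175, 177), Rational(1, 52305)) = Rational(-749635, 1851597)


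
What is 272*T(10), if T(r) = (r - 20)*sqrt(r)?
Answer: -2720*sqrt(10) ≈ -8601.4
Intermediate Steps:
T(r) = sqrt(r)*(-20 + r) (T(r) = (-20 + r)*sqrt(r) = sqrt(r)*(-20 + r))
272*T(10) = 272*(sqrt(10)*(-20 + 10)) = 272*(sqrt(10)*(-10)) = 272*(-10*sqrt(10)) = -2720*sqrt(10)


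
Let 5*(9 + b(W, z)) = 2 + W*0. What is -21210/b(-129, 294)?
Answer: 106050/43 ≈ 2466.3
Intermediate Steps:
b(W, z) = -43/5 (b(W, z) = -9 + (2 + W*0)/5 = -9 + (2 + 0)/5 = -9 + (⅕)*2 = -9 + ⅖ = -43/5)
-21210/b(-129, 294) = -21210/(-43/5) = -21210*(-5/43) = 106050/43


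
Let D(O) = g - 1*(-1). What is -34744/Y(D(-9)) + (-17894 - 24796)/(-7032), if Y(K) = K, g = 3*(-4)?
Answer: 40798233/12892 ≈ 3164.6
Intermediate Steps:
g = -12
D(O) = -11 (D(O) = -12 - 1*(-1) = -12 + 1 = -11)
-34744/Y(D(-9)) + (-17894 - 24796)/(-7032) = -34744/(-11) + (-17894 - 24796)/(-7032) = -34744*(-1/11) - 42690*(-1/7032) = 34744/11 + 7115/1172 = 40798233/12892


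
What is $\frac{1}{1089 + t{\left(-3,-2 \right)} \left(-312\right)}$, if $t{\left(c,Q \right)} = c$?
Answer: $\frac{1}{2025} \approx 0.00049383$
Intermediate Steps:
$\frac{1}{1089 + t{\left(-3,-2 \right)} \left(-312\right)} = \frac{1}{1089 - -936} = \frac{1}{1089 + 936} = \frac{1}{2025}$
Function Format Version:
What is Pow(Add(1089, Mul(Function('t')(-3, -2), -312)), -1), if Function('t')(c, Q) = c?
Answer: Rational(1, 2025) ≈ 0.00049383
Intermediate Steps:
Pow(Add(1089, Mul(Function('t')(-3, -2), -312)), -1) = Pow(Add(1089, Mul(-3, -312)), -1) = Pow(Add(1089, 936), -1) = Pow(2025, -1) = Rational(1, 2025)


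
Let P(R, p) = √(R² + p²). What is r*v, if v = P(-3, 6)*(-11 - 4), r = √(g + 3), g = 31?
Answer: -45*√170 ≈ -586.73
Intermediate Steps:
r = √34 (r = √(31 + 3) = √34 ≈ 5.8309)
v = -45*√5 (v = √((-3)² + 6²)*(-11 - 4) = √(9 + 36)*(-15) = √45*(-15) = (3*√5)*(-15) = -45*√5 ≈ -100.62)
r*v = √34*(-45*√5) = -45*√170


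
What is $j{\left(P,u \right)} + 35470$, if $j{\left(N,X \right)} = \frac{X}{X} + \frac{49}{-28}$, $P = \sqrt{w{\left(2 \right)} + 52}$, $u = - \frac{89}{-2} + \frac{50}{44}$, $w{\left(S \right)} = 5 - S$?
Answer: $\frac{141877}{4} \approx 35469.0$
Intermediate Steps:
$u = \frac{502}{11}$ ($u = \left(-89\right) \left(- \frac{1}{2}\right) + 50 \cdot \frac{1}{44} = \frac{89}{2} + \frac{25}{22} = \frac{502}{11} \approx 45.636$)
$P = \sqrt{55}$ ($P = \sqrt{\left(5 - 2\right) + 52} = \sqrt{3 + 52} = \sqrt{55} \approx 7.4162$)
$j{\left(N,X \right)} = - \frac{3}{4}$ ($j{\left(N,X \right)} = 1 + 49 \left(- \frac{1}{28}\right) = 1 - \frac{7}{4} = - \frac{3}{4}$)
$j{\left(P,u \right)} + 35470 = - \frac{3}{4} + 35470 = \frac{141877}{4}$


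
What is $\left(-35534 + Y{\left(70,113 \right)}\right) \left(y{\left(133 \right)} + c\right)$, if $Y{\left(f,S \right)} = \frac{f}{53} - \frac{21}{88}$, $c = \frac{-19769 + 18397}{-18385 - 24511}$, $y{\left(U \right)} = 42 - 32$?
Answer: $- \frac{2547035655201}{7145248} \approx -3.5647 \cdot 10^{5}$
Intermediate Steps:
$y{\left(U \right)} = 10$
$c = \frac{49}{1532}$ ($c = - \frac{1372}{-42896} = \left(-1372\right) \left(- \frac{1}{42896}\right) = \frac{49}{1532} \approx 0.031984$)
$Y{\left(f,S \right)} = - \frac{21}{88} + \frac{f}{53}$ ($Y{\left(f,S \right)} = f \frac{1}{53} - \frac{21}{88} = \frac{f}{53} - \frac{21}{88} = - \frac{21}{88} + \frac{f}{53}$)
$\left(-35534 + Y{\left(70,113 \right)}\right) \left(y{\left(133 \right)} + c\right) = \left(-35534 + \left(- \frac{21}{88} + \frac{1}{53} \cdot 70\right)\right) \left(10 + \frac{49}{1532}\right) = \left(-35534 + \left(- \frac{21}{88} + \frac{70}{53}\right)\right) \frac{15369}{1532} = \left(-35534 + \frac{5047}{4664}\right) \frac{15369}{1532} = \left(- \frac{165725529}{4664}\right) \frac{15369}{1532} = - \frac{2547035655201}{7145248}$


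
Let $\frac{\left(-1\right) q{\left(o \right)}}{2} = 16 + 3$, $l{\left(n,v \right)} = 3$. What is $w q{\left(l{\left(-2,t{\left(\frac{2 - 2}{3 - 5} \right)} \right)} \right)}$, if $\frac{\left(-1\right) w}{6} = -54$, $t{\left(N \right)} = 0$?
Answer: $-12312$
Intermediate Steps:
$w = 324$ ($w = \left(-6\right) \left(-54\right) = 324$)
$q{\left(o \right)} = -38$ ($q{\left(o \right)} = - 2 \left(16 + 3\right) = \left(-2\right) 19 = -38$)
$w q{\left(l{\left(-2,t{\left(\frac{2 - 2}{3 - 5} \right)} \right)} \right)} = 324 \left(-38\right) = -12312$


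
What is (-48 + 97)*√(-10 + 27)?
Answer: 49*√17 ≈ 202.03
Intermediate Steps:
(-48 + 97)*√(-10 + 27) = 49*√17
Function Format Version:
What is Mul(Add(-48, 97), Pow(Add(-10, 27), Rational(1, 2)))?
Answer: Mul(49, Pow(17, Rational(1, 2))) ≈ 202.03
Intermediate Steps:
Mul(Add(-48, 97), Pow(Add(-10, 27), Rational(1, 2))) = Mul(49, Pow(17, Rational(1, 2)))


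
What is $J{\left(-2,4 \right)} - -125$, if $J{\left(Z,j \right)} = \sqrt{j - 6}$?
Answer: $125 + i \sqrt{2} \approx 125.0 + 1.4142 i$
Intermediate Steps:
$J{\left(Z,j \right)} = \sqrt{-6 + j}$
$J{\left(-2,4 \right)} - -125 = \sqrt{-6 + 4} - -125 = \sqrt{-2} + 125 = i \sqrt{2} + 125 = 125 + i \sqrt{2}$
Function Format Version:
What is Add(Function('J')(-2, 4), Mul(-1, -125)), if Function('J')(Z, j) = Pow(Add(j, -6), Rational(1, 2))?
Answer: Add(125, Mul(I, Pow(2, Rational(1, 2)))) ≈ Add(125.00, Mul(1.4142, I))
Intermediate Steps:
Function('J')(Z, j) = Pow(Add(-6, j), Rational(1, 2))
Add(Function('J')(-2, 4), Mul(-1, -125)) = Add(Pow(Add(-6, 4), Rational(1, 2)), Mul(-1, -125)) = Add(Pow(-2, Rational(1, 2)), 125) = Add(Mul(I, Pow(2, Rational(1, 2))), 125) = Add(125, Mul(I, Pow(2, Rational(1, 2))))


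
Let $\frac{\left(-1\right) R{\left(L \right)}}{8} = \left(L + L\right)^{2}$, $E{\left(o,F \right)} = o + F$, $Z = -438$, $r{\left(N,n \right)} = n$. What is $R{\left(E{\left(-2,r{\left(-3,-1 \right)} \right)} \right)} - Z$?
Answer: $150$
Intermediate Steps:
$E{\left(o,F \right)} = F + o$
$R{\left(L \right)} = - 32 L^{2}$ ($R{\left(L \right)} = - 8 \left(L + L\right)^{2} = - 8 \left(2 L\right)^{2} = - 8 \cdot 4 L^{2} = - 32 L^{2}$)
$R{\left(E{\left(-2,r{\left(-3,-1 \right)} \right)} \right)} - Z = - 32 \left(-1 - 2\right)^{2} - -438 = - 32 \left(-3\right)^{2} + 438 = \left(-32\right) 9 + 438 = -288 + 438 = 150$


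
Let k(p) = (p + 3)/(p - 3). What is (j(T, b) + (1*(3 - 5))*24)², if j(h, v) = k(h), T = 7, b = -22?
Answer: 8281/4 ≈ 2070.3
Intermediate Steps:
k(p) = (3 + p)/(-3 + p)
j(h, v) = (3 + h)/(-3 + h)
(j(T, b) + (1*(3 - 5))*24)² = ((3 + 7)/(-3 + 7) + (1*(3 - 5))*24)² = (10/4 + (1*(-2))*24)² = ((¼)*10 - 2*24)² = (5/2 - 48)² = (-91/2)² = 8281/4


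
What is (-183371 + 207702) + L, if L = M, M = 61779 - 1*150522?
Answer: -64412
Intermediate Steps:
M = -88743 (M = 61779 - 150522 = -88743)
L = -88743
(-183371 + 207702) + L = (-183371 + 207702) - 88743 = 24331 - 88743 = -64412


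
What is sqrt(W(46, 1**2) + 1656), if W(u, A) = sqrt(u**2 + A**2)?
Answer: sqrt(1656 + sqrt(2117)) ≈ 41.255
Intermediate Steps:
W(u, A) = sqrt(A**2 + u**2)
sqrt(W(46, 1**2) + 1656) = sqrt(sqrt((1**2)**2 + 46**2) + 1656) = sqrt(sqrt(1**2 + 2116) + 1656) = sqrt(sqrt(1 + 2116) + 1656) = sqrt(sqrt(2117) + 1656) = sqrt(1656 + sqrt(2117))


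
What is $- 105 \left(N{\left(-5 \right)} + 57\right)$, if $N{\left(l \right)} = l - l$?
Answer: $-5985$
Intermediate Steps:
$N{\left(l \right)} = 0$
$- 105 \left(N{\left(-5 \right)} + 57\right) = - 105 \left(0 + 57\right) = \left(-105\right) 57 = -5985$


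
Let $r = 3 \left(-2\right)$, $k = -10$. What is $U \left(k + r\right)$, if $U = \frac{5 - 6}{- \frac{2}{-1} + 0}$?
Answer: $8$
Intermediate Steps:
$r = -6$
$U = - \frac{1}{2}$ ($U = - \frac{1}{\left(-2\right) \left(-1\right) + 0} = - \frac{1}{2 + 0} = - \frac{1}{2} \approx -0.5$)
$U \left(k + r\right) = - \frac{-10 - 6}{2} = \left(- \frac{1}{2}\right) \left(-16\right) = 8$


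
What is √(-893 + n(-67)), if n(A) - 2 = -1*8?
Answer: I*√899 ≈ 29.983*I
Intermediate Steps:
n(A) = -6 (n(A) = 2 - 1*8 = 2 - 8 = -6)
√(-893 + n(-67)) = √(-893 - 6) = √(-899) = I*√899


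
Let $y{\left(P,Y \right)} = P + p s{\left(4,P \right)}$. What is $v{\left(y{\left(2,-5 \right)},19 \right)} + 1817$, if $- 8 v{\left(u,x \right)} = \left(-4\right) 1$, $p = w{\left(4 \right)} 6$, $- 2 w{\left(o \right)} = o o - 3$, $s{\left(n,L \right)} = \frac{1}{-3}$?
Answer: $\frac{3635}{2} \approx 1817.5$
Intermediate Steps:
$s{\left(n,L \right)} = - \frac{1}{3}$
$w{\left(o \right)} = \frac{3}{2} - \frac{o^{2}}{2}$ ($w{\left(o \right)} = - \frac{o o - 3}{2} = - \frac{o^{2} - 3}{2} = - \frac{-3 + o^{2}}{2} = \frac{3}{2} - \frac{o^{2}}{2}$)
$p = -39$ ($p = \left(\frac{3}{2} - \frac{4^{2}}{2}\right) 6 = \left(\frac{3}{2} - 8\right) 6 = \left(- \frac{13}{2}\right) 6 = -39$)
$y{\left(P,Y \right)} = 13 + P$ ($y{\left(P,Y \right)} = P - -13 = P + 13 = 13 + P$)
$v{\left(u,x \right)} = \frac{1}{2}$ ($v{\left(u,x \right)} = - \frac{\left(-4\right) 1}{8} = \left(- \frac{1}{8}\right) \left(-4\right) = \frac{1}{2}$)
$v{\left(y{\left(2,-5 \right)},19 \right)} + 1817 = \frac{1}{2} + 1817 = \frac{3635}{2}$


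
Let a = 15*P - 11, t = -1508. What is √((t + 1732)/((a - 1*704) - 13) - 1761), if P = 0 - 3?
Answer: I*√1052421721/773 ≈ 41.968*I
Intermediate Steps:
P = -3
a = -56 (a = 15*(-3) - 11 = -45 - 11 = -56)
√((t + 1732)/((a - 1*704) - 13) - 1761) = √((-1508 + 1732)/((-56 - 1*704) - 13) - 1761) = √(224/((-56 - 704) - 13) - 1761) = √(224/(-760 - 13) - 1761) = √(224/(-773) - 1761) = √(224*(-1/773) - 1761) = √(-224/773 - 1761) = √(-1361477/773) = I*√1052421721/773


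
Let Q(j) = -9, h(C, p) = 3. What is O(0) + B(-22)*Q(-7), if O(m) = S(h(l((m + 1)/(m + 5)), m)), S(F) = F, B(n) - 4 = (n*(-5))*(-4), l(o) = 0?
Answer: 3927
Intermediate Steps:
B(n) = 4 + 20*n (B(n) = 4 + (n*(-5))*(-4) = 4 - 5*n*(-4) = 4 + 20*n)
O(m) = 3
O(0) + B(-22)*Q(-7) = 3 + (4 + 20*(-22))*(-9) = 3 + (4 - 440)*(-9) = 3 - 436*(-9) = 3 + 3924 = 3927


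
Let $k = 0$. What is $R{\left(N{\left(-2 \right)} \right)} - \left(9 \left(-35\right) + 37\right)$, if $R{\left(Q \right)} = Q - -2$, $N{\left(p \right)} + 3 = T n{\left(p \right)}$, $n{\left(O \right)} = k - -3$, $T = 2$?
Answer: $283$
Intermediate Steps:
$n{\left(O \right)} = 3$ ($n{\left(O \right)} = 0 - -3 = 0 + 3 = 3$)
$N{\left(p \right)} = 3$ ($N{\left(p \right)} = -3 + 2 \cdot 3 = -3 + 6 = 3$)
$R{\left(Q \right)} = 2 + Q$ ($R{\left(Q \right)} = Q + 2 = 2 + Q$)
$R{\left(N{\left(-2 \right)} \right)} - \left(9 \left(-35\right) + 37\right) = \left(2 + 3\right) - \left(9 \left(-35\right) + 37\right) = 5 - \left(-315 + 37\right) = 5 - -278 = 5 + 278 = 283$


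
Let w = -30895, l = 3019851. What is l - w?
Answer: 3050746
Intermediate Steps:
l - w = 3019851 - 1*(-30895) = 3019851 + 30895 = 3050746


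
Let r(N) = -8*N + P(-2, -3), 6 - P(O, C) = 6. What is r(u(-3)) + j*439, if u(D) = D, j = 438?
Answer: 192306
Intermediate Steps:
P(O, C) = 0 (P(O, C) = 6 - 1*6 = 6 - 6 = 0)
r(N) = -8*N (r(N) = -8*N + 0 = -8*N)
r(u(-3)) + j*439 = -8*(-3) + 438*439 = 24 + 192282 = 192306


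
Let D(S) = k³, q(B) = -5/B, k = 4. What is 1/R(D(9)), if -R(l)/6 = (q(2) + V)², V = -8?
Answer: -2/1323 ≈ -0.0015117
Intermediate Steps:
D(S) = 64 (D(S) = 4³ = 64)
R(l) = -1323/2 (R(l) = -6*(-5/2 - 8)² = -6*(-21/2)² = -6*441/4 = -1323/2)
1/R(D(9)) = 1/(-1323/2) = -2/1323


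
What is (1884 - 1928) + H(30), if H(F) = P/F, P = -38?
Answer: -679/15 ≈ -45.267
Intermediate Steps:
H(F) = -38/F
(1884 - 1928) + H(30) = (1884 - 1928) - 38/30 = -44 - 38*1/30 = -44 - 19/15 = -679/15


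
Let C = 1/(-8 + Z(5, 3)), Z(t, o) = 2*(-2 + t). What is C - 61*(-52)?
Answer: 6343/2 ≈ 3171.5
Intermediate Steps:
Z(t, o) = -4 + 2*t
C = -½ (C = 1/(-8 + (-4 + 2*5)) = 1/(-8 + (-4 + 10)) = 1/(-8 + 6) = 1/(-2) = -½ ≈ -0.50000)
C - 61*(-52) = -½ - 61*(-52) = -½ + 3172 = 6343/2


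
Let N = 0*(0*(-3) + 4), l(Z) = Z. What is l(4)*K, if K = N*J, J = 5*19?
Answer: 0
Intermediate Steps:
J = 95
N = 0 (N = 0*(0 + 4) = 0*4 = 0)
K = 0 (K = 0*95 = 0)
l(4)*K = 4*0 = 0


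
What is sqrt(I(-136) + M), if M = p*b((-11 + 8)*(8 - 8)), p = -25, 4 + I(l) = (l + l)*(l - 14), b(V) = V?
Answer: 2*sqrt(10199) ≈ 201.98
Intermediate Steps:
I(l) = -4 + 2*l*(-14 + l) (I(l) = -4 + (l + l)*(l - 14) = -4 + (2*l)*(-14 + l) = -4 + 2*l*(-14 + l))
M = 0 (M = -25*(-11 + 8)*(8 - 8) = -(-75)*0 = -25*0 = 0)
sqrt(I(-136) + M) = sqrt((-4 - 28*(-136) + 2*(-136)**2) + 0) = sqrt((-4 + 3808 + 2*18496) + 0) = sqrt((-4 + 3808 + 36992) + 0) = sqrt(40796 + 0) = sqrt(40796) = 2*sqrt(10199)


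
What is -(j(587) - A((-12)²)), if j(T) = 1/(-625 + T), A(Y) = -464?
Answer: -17631/38 ≈ -463.97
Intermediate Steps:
-(j(587) - A((-12)²)) = -(1/(-625 + 587) - 1*(-464)) = -(1/(-38) + 464) = -(-1/38 + 464) = -1*17631/38 = -17631/38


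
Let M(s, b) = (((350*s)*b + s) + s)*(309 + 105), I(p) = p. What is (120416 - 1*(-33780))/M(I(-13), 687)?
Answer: -38549/323528166 ≈ -0.00011915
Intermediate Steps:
M(s, b) = 828*s + 144900*b*s (M(s, b) = ((350*b*s + s) + s)*414 = ((s + 350*b*s) + s)*414 = (2*s + 350*b*s)*414 = 828*s + 144900*b*s)
(120416 - 1*(-33780))/M(I(-13), 687) = (120416 - 1*(-33780))/((828*(-13)*(1 + 175*687))) = (120416 + 33780)/((828*(-13)*(1 + 120225))) = 154196/((828*(-13)*120226)) = 154196/(-1294112664) = 154196*(-1/1294112664) = -38549/323528166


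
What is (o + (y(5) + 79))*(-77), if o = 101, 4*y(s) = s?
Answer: -55825/4 ≈ -13956.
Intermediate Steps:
y(s) = s/4
(o + (y(5) + 79))*(-77) = (101 + ((1/4)*5 + 79))*(-77) = (101 + (5/4 + 79))*(-77) = (101 + 321/4)*(-77) = (725/4)*(-77) = -55825/4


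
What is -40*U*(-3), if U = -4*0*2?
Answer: 0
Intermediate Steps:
U = 0 (U = 0*2 = 0)
-40*U*(-3) = -40*0*(-3) = 0*(-3) = 0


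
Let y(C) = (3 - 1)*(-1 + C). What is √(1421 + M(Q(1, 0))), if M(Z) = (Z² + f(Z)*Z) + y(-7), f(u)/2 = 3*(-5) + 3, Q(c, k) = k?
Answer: √1405 ≈ 37.483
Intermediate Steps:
y(C) = -2 + 2*C (y(C) = 2*(-1 + C) = -2 + 2*C)
f(u) = -24 (f(u) = 2*(3*(-5) + 3) = 2*(-15 + 3) = 2*(-12) = -24)
M(Z) = -16 + Z² - 24*Z (M(Z) = (Z² - 24*Z) + (-2 + 2*(-7)) = (Z² - 24*Z) + (-2 - 14) = (Z² - 24*Z) - 16 = -16 + Z² - 24*Z)
√(1421 + M(Q(1, 0))) = √(1421 + (-16 + 0² - 24*0)) = √(1421 + (-16 + 0 + 0)) = √(1421 - 16) = √1405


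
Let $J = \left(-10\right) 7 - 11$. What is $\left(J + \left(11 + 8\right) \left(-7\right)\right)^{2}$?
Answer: $45796$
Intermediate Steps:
$J = -81$ ($J = -70 - 11 = -81$)
$\left(J + \left(11 + 8\right) \left(-7\right)\right)^{2} = \left(-81 + \left(11 + 8\right) \left(-7\right)\right)^{2} = \left(-81 + 19 \left(-7\right)\right)^{2} = \left(-81 - 133\right)^{2} = \left(-214\right)^{2} = 45796$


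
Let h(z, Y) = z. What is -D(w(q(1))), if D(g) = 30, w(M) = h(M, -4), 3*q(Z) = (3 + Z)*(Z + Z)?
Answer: -30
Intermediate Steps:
q(Z) = 2*Z*(3 + Z)/3 (q(Z) = ((3 + Z)*(Z + Z))/3 = ((3 + Z)*(2*Z))/3 = (2*Z*(3 + Z))/3 = 2*Z*(3 + Z)/3)
w(M) = M
-D(w(q(1))) = -1*30 = -30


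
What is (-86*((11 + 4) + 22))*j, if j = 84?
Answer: -267288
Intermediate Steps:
(-86*((11 + 4) + 22))*j = -86*((11 + 4) + 22)*84 = -86*(15 + 22)*84 = -86*37*84 = -3182*84 = -267288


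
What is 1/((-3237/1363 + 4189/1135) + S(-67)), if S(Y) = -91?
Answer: -1547005/138741843 ≈ -0.011150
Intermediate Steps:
1/((-3237/1363 + 4189/1135) + S(-67)) = 1/((-3237/1363 + 4189/1135) - 91) = 1/(2035612/1547005 - 91) = 1/(-138741843/1547005) = -1547005/138741843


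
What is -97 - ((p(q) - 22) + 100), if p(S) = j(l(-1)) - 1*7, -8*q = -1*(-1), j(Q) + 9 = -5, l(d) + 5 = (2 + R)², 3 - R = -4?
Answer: -154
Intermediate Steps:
R = 7 (R = 3 - 1*(-4) = 3 + 4 = 7)
l(d) = 76 (l(d) = -5 + (2 + 7)² = -5 + 9² = -5 + 81 = 76)
j(Q) = -14 (j(Q) = -9 - 5 = -14)
q = -⅛ (q = -(-1)*(-1)/8 = -⅛*1 = -⅛ ≈ -0.12500)
p(S) = -21 (p(S) = -14 - 1*7 = -14 - 7 = -21)
-97 - ((p(q) - 22) + 100) = -97 - ((-21 - 22) + 100) = -97 - (-43 + 100) = -97 - 1*57 = -97 - 57 = -154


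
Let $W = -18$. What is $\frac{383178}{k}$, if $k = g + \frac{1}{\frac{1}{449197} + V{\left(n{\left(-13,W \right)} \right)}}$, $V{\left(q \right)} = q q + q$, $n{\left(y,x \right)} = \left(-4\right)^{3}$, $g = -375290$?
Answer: $- \frac{693997549705290}{679711100994253} \approx -1.021$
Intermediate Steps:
$n{\left(y,x \right)} = -64$
$V{\left(q \right)} = q + q^{2}$ ($V{\left(q \right)} = q^{2} + q = q + q^{2}$)
$k = - \frac{679711100994253}{1811162305}$ ($k = -375290 + \frac{1}{\frac{1}{449197} - 64 \left(1 - 64\right)} = -375290 + \frac{1}{\frac{1}{449197} - -4032} = -375290 + \frac{1}{\frac{1}{449197} + 4032} = -375290 + \frac{1}{\frac{1811162305}{449197}} = -375290 + \frac{449197}{1811162305} = - \frac{679711100994253}{1811162305} \approx -3.7529 \cdot 10^{5}$)
$\frac{383178}{k} = \frac{383178}{- \frac{679711100994253}{1811162305}} = 383178 \left(- \frac{1811162305}{679711100994253}\right) = - \frac{693997549705290}{679711100994253}$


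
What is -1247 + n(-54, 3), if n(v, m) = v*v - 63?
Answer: 1606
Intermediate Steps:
n(v, m) = -63 + v² (n(v, m) = v² - 63 = -63 + v²)
-1247 + n(-54, 3) = -1247 + (-63 + (-54)²) = -1247 + (-63 + 2916) = -1247 + 2853 = 1606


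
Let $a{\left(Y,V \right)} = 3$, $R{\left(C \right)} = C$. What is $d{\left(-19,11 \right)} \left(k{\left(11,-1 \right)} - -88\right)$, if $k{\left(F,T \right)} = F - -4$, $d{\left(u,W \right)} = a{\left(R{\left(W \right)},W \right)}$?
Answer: $309$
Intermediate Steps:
$d{\left(u,W \right)} = 3$
$k{\left(F,T \right)} = 4 + F$ ($k{\left(F,T \right)} = F + 4 = 4 + F$)
$d{\left(-19,11 \right)} \left(k{\left(11,-1 \right)} - -88\right) = 3 \left(\left(4 + 11\right) - -88\right) = 3 \left(15 + 88\right) = 3 \cdot 103 = 309$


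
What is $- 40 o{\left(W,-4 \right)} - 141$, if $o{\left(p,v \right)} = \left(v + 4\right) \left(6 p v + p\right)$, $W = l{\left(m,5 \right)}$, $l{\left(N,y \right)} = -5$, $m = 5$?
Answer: $-141$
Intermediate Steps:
$W = -5$
$o{\left(p,v \right)} = \left(4 + v\right) \left(p + 6 p v\right)$ ($o{\left(p,v \right)} = \left(4 + v\right) \left(6 p v + p\right) = \left(4 + v\right) \left(p + 6 p v\right)$)
$- 40 o{\left(W,-4 \right)} - 141 = - 40 \left(- 5 \left(4 + 6 \left(-4\right)^{2} + 25 \left(-4\right)\right)\right) - 141 = - 40 \left(- 5 \left(4 + 6 \cdot 16 - 100\right)\right) - 141 = - 40 \left(- 5 \left(4 + 96 - 100\right)\right) - 141 = - 40 \left(\left(-5\right) 0\right) - 141 = \left(-40\right) 0 - 141 = 0 - 141 = -141$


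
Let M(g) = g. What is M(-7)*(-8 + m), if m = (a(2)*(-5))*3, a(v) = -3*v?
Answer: -574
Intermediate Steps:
m = 90 (m = (-3*2*(-5))*3 = -6*(-5)*3 = 30*3 = 90)
M(-7)*(-8 + m) = -7*(-8 + 90) = -7*82 = -574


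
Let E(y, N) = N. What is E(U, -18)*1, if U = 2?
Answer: -18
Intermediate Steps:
E(U, -18)*1 = -18*1 = -18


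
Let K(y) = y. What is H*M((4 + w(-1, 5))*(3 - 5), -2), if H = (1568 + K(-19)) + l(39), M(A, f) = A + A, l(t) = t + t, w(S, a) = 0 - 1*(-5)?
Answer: -58572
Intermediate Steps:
w(S, a) = 5 (w(S, a) = 0 + 5 = 5)
l(t) = 2*t
M(A, f) = 2*A
H = 1627 (H = (1568 - 19) + 2*39 = 1549 + 78 = 1627)
H*M((4 + w(-1, 5))*(3 - 5), -2) = 1627*(2*((4 + 5)*(3 - 5))) = 1627*(2*(9*(-2))) = 1627*(2*(-18)) = 1627*(-36) = -58572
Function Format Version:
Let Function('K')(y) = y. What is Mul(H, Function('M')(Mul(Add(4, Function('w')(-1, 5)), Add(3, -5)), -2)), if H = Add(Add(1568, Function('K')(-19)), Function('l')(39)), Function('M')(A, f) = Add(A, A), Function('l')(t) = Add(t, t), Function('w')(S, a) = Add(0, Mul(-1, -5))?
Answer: -58572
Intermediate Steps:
Function('w')(S, a) = 5 (Function('w')(S, a) = Add(0, 5) = 5)
Function('l')(t) = Mul(2, t)
Function('M')(A, f) = Mul(2, A)
H = 1627 (H = Add(Add(1568, -19), Mul(2, 39)) = Add(1549, 78) = 1627)
Mul(H, Function('M')(Mul(Add(4, Function('w')(-1, 5)), Add(3, -5)), -2)) = Mul(1627, Mul(2, Mul(Add(4, 5), Add(3, -5)))) = Mul(1627, Mul(2, Mul(9, -2))) = Mul(1627, Mul(2, -18)) = Mul(1627, -36) = -58572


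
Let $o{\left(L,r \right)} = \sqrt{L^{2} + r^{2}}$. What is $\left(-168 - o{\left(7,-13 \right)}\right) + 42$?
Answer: $-126 - \sqrt{218} \approx -140.76$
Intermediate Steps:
$\left(-168 - o{\left(7,-13 \right)}\right) + 42 = \left(-168 - \sqrt{7^{2} + \left(-13\right)^{2}}\right) + 42 = \left(-168 - \sqrt{49 + 169}\right) + 42 = \left(-168 - \sqrt{218}\right) + 42 = -126 - \sqrt{218}$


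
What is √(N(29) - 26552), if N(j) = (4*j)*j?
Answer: 2*I*√5797 ≈ 152.28*I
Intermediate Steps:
N(j) = 4*j²
√(N(29) - 26552) = √(4*29² - 26552) = √(4*841 - 26552) = √(3364 - 26552) = √(-23188) = 2*I*√5797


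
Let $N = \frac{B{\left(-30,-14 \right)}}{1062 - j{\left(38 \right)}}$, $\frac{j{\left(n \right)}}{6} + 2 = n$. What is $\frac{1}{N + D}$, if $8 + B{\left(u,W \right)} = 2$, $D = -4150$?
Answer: $- \frac{141}{585151} \approx -0.00024096$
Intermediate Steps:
$j{\left(n \right)} = -12 + 6 n$
$B{\left(u,W \right)} = -6$ ($B{\left(u,W \right)} = -8 + 2 = -6$)
$N = - \frac{1}{141}$ ($N = - \frac{6}{1062 - \left(-12 + 6 \cdot 38\right)} = - \frac{6}{1062 - \left(-12 + 228\right)} = - \frac{6}{1062 - 216} = - \frac{6}{846} = \left(-6\right) \frac{1}{846} = - \frac{1}{141} \approx -0.0070922$)
$\frac{1}{N + D} = \frac{1}{- \frac{1}{141} - 4150} = \frac{1}{- \frac{585151}{141}} = - \frac{141}{585151}$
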